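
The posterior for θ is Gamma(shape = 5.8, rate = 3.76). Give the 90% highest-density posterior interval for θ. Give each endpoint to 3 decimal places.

[0.532, 2.514]

The posterior is unimodal and skewed, so the HPD interval has equal density at both endpoints and is the shortest 90% interval.
Solving f(0.532) = f(2.514) with F(2.514) − F(0.532) = 0.90 gives [0.532, 2.514].
For comparison, the equal-tailed interval is [0.660, 2.724]; the HPD is narrower and shifted toward the mode.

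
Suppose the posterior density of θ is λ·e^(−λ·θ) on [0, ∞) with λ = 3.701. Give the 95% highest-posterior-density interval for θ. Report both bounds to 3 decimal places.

The exponential density is strictly decreasing on [0, ∞), so the HPD interval is anchored at 0: [0, q] with P(θ ≤ q) = 0.95.
q = −ln(1 − 0.95) / 3.701 = 2.9957 / 3.701 = 0.809.

[0.000, 0.809]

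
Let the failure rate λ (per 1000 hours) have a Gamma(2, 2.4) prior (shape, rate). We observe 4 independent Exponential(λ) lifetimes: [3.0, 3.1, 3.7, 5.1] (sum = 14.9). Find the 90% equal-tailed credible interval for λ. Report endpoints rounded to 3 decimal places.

[0.151, 0.608]

Posterior: Gamma(2+4, 2.4+14.9) = Gamma(6, 17.3) (shape, rate).
Equal-tailed 90% interval: Gamma(6, 17.3) quantiles at 0.05 and 0.95.
Posterior mean ≈ 0.347, SD ≈ 0.142; a Normal approximation gives roughly [0.114, 0.580].
Exact: lower = 0.151; upper = 0.608.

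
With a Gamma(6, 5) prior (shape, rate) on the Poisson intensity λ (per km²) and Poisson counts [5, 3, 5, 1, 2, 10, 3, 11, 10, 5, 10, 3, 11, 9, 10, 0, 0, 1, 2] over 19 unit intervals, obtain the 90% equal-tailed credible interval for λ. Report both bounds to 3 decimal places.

[3.774, 5.190]

Posterior: Gamma(6+101, 5+19) = Gamma(107, 24) (shape, rate).
Equal-tailed 90% interval: Gamma(107, 24) quantiles at 0.05 and 0.95.
Posterior mean ≈ 4.458, SD ≈ 0.431; a Normal approximation gives roughly [3.749, 5.167].
Exact: lower = 3.774; upper = 5.190.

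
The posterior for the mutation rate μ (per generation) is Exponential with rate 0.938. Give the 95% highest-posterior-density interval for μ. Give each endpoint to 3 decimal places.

[0.000, 3.194]

The exponential density is strictly decreasing on [0, ∞), so the HPD interval is anchored at 0: [0, q] with P(μ ≤ q) = 0.95.
q = −ln(1 − 0.95) / 0.938 = 2.9957 / 0.938 = 3.194.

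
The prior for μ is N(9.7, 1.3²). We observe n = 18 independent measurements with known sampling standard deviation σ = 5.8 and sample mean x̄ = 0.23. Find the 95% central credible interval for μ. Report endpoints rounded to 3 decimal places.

Posterior precision = 1/1.3² + 18/5.8² = 0.5917 + 0.5351 = 1.1268, so posterior SD = 0.9421.
Posterior mean = (9.7/1.3² + 18·0.23/5.8²) / 1.1268 = 5.2030.
Interval: 5.2030 ± 1.960 × 0.9421 → [3.357, 7.049].

[3.357, 7.049]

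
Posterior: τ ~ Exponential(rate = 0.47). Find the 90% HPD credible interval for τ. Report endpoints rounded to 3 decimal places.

The exponential density is strictly decreasing on [0, ∞), so the HPD interval is anchored at 0: [0, q] with P(τ ≤ q) = 0.90.
q = −ln(1 − 0.90) / 0.47 = 2.3026 / 0.47 = 4.899.

[0.000, 4.899]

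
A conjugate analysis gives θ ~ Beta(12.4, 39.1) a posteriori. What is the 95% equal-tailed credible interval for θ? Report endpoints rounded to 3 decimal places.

[0.135, 0.365]

Posterior: Beta(12.4, 39.1).
Equal-tailed 95% interval: the 0.025 and 0.975 quantiles of Beta(12.4, 39.1).
Posterior mean ≈ 0.241, SD ≈ 0.059; a Normal approximation gives roughly [0.125, 0.356].
Exact: F⁻¹(0.025) = 0.135; F⁻¹(0.975) = 0.365.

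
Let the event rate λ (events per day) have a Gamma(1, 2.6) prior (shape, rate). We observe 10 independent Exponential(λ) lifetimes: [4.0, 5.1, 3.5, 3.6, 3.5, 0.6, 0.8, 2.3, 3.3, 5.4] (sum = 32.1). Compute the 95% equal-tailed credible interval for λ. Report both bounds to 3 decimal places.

Posterior: Gamma(1+10, 2.6+32.1) = Gamma(11, 34.7) (shape, rate).
Equal-tailed 95% interval: Gamma(11, 34.7) quantiles at 0.025 and 0.975.
Posterior mean ≈ 0.317, SD ≈ 0.096; a Normal approximation gives roughly [0.130, 0.504].
Exact: lower = 0.158; upper = 0.530.

[0.158, 0.530]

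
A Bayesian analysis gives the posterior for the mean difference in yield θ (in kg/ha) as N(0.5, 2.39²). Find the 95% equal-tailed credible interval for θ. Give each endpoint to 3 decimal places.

[-4.184, 5.184]

The posterior is symmetric, so the 95% equal-tailed interval is θ = 0.5 ± z·2.39 with z = 1.960.
Half-width: 1.960 × 2.39 = 4.684.
0.5 − 4.684 = -4.184; 0.5 + 4.684 = 5.184.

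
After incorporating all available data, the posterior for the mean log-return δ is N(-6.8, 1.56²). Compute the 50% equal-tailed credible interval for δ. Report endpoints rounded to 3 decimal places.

The posterior is symmetric, so the 50% equal-tailed interval is δ = -6.8 ± z·1.56 with z = 0.674.
Half-width: 0.674 × 1.56 = 1.052.
-6.8 − 1.052 = -7.852; -6.8 + 1.052 = -5.748.

[-7.852, -5.748]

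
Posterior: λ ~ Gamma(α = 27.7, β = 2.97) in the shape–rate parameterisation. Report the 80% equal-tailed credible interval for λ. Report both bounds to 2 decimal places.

[7.14, 11.66]

Posterior: Gamma(shape 27.7, rate 2.97).
Equal-tailed 80% interval: Gamma(27.7, 2.97) quantiles at 0.1 and 0.9.
Posterior mean ≈ 9.33, SD ≈ 1.77; a Normal approximation gives roughly [7.06, 11.60].
Exact: lower = 7.14; upper = 11.66.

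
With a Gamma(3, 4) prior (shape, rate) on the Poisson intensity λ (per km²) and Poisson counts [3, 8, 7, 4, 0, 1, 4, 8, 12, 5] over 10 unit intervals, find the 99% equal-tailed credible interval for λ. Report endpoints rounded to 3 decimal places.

Posterior: Gamma(3+52, 4+10) = Gamma(55, 14) (shape, rate).
Equal-tailed 99% interval: Gamma(55, 14) quantiles at 0.005 and 0.995.
Posterior mean ≈ 3.929, SD ≈ 0.530; a Normal approximation gives roughly [2.564, 5.293].
Exact: lower = 2.698; upper = 5.427.

[2.698, 5.427]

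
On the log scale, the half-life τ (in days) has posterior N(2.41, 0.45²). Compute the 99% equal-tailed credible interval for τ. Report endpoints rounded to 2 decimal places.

[3.49, 35.49]

On the log scale the 99% interval is 2.41 ± 2.576 × 0.45 = [1.2509, 3.5691].
Exponentiate: [e^1.2509, e^3.5691] = [3.49, 35.49].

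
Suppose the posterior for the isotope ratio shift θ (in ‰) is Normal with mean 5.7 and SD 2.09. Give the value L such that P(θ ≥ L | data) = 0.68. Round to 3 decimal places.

4.723

Need L with P(θ ≥ L) = 0.68: L = 5.7 − z_{0.32}·2.09.
z = 0.468; L = 5.7 − 0.468 × 2.09 = 4.723.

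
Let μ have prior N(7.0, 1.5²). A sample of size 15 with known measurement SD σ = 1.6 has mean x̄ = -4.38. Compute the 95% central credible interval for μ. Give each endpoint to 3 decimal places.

[-4.358, -2.797]

Posterior precision = 1/1.5² + 15/1.6² = 0.4444 + 5.8594 = 6.3038, so posterior SD = 0.3983.
Posterior mean = (7.0/1.5² + 15·-4.38/1.6²) / 6.3038 = -3.5777.
Interval: -3.5777 ± 1.960 × 0.3983 → [-4.358, -2.797].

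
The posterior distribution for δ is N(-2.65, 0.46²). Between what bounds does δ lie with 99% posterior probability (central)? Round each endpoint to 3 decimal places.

[-3.835, -1.465]

The posterior is symmetric, so the 99% equal-tailed interval is δ = -2.65 ± z·0.46 with z = 2.576.
Half-width: 2.576 × 0.46 = 1.185.
-2.65 − 1.185 = -3.835; -2.65 + 1.185 = -1.465.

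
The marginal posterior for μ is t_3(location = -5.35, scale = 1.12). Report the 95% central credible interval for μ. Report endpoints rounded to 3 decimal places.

[-8.914, -1.786]

The t_3 distribution is symmetric; the 95% interval is -5.35 ± t·1.12 with t_{0.975,3} = 3.182.
Half-width: 3.182 × 1.12 = 3.564.
-5.35 − 3.564 = -8.914; -5.35 + 3.564 = -1.786.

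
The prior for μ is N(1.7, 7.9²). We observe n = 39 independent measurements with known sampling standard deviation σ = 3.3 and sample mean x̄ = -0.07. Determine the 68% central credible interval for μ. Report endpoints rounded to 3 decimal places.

[-0.586, 0.462]

Posterior precision = 1/7.9² + 39/3.3² = 0.0160 + 3.5813 = 3.5973, so posterior SD = 0.5272.
Posterior mean = (1.7/7.9² + 39·-0.07/3.3²) / 3.5973 = -0.0621.
Interval: -0.0621 ± 0.994 × 0.5272 → [-0.586, 0.462].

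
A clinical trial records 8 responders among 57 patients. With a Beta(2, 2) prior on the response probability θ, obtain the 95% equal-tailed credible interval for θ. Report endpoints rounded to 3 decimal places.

[0.083, 0.266]

Posterior: Beta(2+8, 2+49) = Beta(10, 51).
Equal-tailed 95% interval: the 0.025 and 0.975 quantiles of Beta(10, 51).
Posterior mean ≈ 0.164, SD ≈ 0.047; a Normal approximation gives roughly [0.072, 0.256].
Exact: F⁻¹(0.025) = 0.083; F⁻¹(0.975) = 0.266.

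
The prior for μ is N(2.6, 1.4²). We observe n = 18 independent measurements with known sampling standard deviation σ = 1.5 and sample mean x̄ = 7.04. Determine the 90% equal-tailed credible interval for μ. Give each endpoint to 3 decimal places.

[6.210, 7.338]

Posterior precision = 1/1.4² + 18/1.5² = 0.5102 + 8.0000 = 8.5102, so posterior SD = 0.3428.
Posterior mean = (2.6/1.4² + 18·7.04/1.5²) / 8.5102 = 6.7738.
Interval: 6.7738 ± 1.645 × 0.3428 → [6.210, 7.338].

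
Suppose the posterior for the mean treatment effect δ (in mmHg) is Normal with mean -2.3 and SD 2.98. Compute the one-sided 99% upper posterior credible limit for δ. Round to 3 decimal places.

Need U with P(δ ≤ U) = 0.99: U = -2.3 + z_{0.01}·2.98.
z = 2.326; U = -2.3 + 2.326 × 2.98 = 4.633.

4.633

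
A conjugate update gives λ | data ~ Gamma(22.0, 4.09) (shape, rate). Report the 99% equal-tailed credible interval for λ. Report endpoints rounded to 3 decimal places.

[2.883, 8.789]

Posterior: Gamma(shape 22.0, rate 4.09).
Equal-tailed 99% interval: Gamma(22.0, 4.09) quantiles at 0.005 and 0.995.
Posterior mean ≈ 5.379, SD ≈ 1.147; a Normal approximation gives roughly [2.425, 8.333].
Exact: lower = 2.883; upper = 8.789.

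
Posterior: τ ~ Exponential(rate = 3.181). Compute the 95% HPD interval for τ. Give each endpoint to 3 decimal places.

The exponential density is strictly decreasing on [0, ∞), so the HPD interval is anchored at 0: [0, q] with P(τ ≤ q) = 0.95.
q = −ln(1 − 0.95) / 3.181 = 2.9957 / 3.181 = 0.942.

[0.000, 0.942]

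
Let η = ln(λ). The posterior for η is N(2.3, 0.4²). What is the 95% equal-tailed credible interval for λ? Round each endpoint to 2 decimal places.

[4.55, 21.85]

On the log scale the 95% interval is 2.3 ± 1.960 × 0.4 = [1.5160, 3.0840].
Exponentiate: [e^1.5160, e^3.0840] = [4.55, 21.85].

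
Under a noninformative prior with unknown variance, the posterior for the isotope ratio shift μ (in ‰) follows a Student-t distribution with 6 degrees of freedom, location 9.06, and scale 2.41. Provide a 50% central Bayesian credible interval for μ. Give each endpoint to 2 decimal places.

[7.33, 10.79]

The t_6 distribution is symmetric; the 50% interval is 9.06 ± t·2.41 with t_{0.75,6} = 0.718.
Half-width: 0.718 × 2.41 = 1.73.
9.06 − 1.73 = 7.33; 9.06 + 1.73 = 10.79.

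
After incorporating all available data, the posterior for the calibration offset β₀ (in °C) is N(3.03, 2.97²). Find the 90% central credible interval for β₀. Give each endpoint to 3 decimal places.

[-1.855, 7.915]

The posterior is symmetric, so the 90% equal-tailed interval is β₀ = 3.03 ± z·2.97 with z = 1.645.
Half-width: 1.645 × 2.97 = 4.885.
3.03 − 4.885 = -1.855; 3.03 + 4.885 = 7.915.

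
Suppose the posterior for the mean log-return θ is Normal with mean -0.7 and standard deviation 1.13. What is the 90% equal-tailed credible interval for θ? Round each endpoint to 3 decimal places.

[-2.559, 1.159]

The posterior is symmetric, so the 90% equal-tailed interval is θ = -0.7 ± z·1.13 with z = 1.645.
Half-width: 1.645 × 1.13 = 1.859.
-0.7 − 1.859 = -2.559; -0.7 + 1.859 = 1.159.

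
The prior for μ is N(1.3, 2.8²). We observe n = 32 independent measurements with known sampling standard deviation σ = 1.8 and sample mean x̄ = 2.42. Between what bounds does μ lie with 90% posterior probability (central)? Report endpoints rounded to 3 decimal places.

[1.886, 2.926]

Posterior precision = 1/2.8² + 32/1.8² = 0.1276 + 9.8765 = 10.0041, so posterior SD = 0.3162.
Posterior mean = (1.3/2.8² + 32·2.42/1.8²) / 10.0041 = 2.4057.
Interval: 2.4057 ± 1.645 × 0.3162 → [1.886, 2.926].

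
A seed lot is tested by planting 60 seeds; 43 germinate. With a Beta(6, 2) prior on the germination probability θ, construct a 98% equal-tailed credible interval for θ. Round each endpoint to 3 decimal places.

Posterior: Beta(6+43, 2+17) = Beta(49, 19).
Equal-tailed 98% interval: the 0.01 and 0.99 quantiles of Beta(49, 19).
Posterior mean ≈ 0.721, SD ≈ 0.054; a Normal approximation gives roughly [0.595, 0.846].
Exact: F⁻¹(0.01) = 0.587; F⁻¹(0.99) = 0.836.

[0.587, 0.836]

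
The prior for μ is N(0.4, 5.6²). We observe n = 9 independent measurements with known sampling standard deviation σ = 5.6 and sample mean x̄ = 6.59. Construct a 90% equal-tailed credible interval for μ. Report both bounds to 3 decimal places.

[3.058, 8.884]

Posterior precision = 1/5.6² + 9/5.6² = 0.0319 + 0.2870 = 0.3189, so posterior SD = 1.7709.
Posterior mean = (0.4/5.6² + 9·6.59/5.6²) / 0.3189 = 5.9710.
Interval: 5.9710 ± 1.645 × 1.7709 → [3.058, 8.884].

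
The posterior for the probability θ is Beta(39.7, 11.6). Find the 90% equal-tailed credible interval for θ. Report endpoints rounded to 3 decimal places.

Posterior: Beta(39.7, 11.6).
Equal-tailed 90% interval: the 0.05 and 0.95 quantiles of Beta(39.7, 11.6).
Posterior mean ≈ 0.774, SD ≈ 0.058; a Normal approximation gives roughly [0.679, 0.869].
Exact: F⁻¹(0.05) = 0.673; F⁻¹(0.95) = 0.863.

[0.673, 0.863]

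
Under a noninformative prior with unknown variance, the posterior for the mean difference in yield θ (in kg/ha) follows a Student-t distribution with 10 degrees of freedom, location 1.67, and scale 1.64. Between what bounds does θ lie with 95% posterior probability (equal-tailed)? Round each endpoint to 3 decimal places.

The t_10 distribution is symmetric; the 95% interval is 1.67 ± t·1.64 with t_{0.975,10} = 2.228.
Half-width: 2.228 × 1.64 = 3.654.
1.67 − 3.654 = -1.984; 1.67 + 3.654 = 5.324.

[-1.984, 5.324]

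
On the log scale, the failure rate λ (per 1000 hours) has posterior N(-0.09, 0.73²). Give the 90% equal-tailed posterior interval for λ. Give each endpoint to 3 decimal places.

[0.275, 3.037]

On the log scale the 90% interval is -0.09 ± 1.645 × 0.73 = [-1.2907, 1.1107].
Exponentiate: [e^-1.2907, e^1.1107] = [0.275, 3.037].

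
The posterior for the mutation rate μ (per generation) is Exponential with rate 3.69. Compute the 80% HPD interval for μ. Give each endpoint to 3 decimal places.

The exponential density is strictly decreasing on [0, ∞), so the HPD interval is anchored at 0: [0, q] with P(μ ≤ q) = 0.80.
q = −ln(1 − 0.80) / 3.69 = 1.6094 / 3.69 = 0.436.

[0.000, 0.436]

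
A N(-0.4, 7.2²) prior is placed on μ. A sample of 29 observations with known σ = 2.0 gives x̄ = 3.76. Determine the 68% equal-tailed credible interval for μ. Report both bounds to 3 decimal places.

Posterior precision = 1/7.2² + 29/2.0² = 0.0193 + 7.2500 = 7.2693, so posterior SD = 0.3709.
Posterior mean = (-0.4/7.2² + 29·3.76/2.0²) / 7.2693 = 3.7490.
Interval: 3.7490 ± 0.994 × 0.3709 → [3.380, 4.118].

[3.380, 4.118]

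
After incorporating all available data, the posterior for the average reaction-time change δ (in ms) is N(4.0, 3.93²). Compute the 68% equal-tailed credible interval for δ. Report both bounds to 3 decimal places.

[0.092, 7.908]

The posterior is symmetric, so the 68% equal-tailed interval is δ = 4.0 ± z·3.93 with z = 0.994.
Half-width: 0.994 × 3.93 = 3.908.
4.0 − 3.908 = 0.092; 4.0 + 3.908 = 7.908.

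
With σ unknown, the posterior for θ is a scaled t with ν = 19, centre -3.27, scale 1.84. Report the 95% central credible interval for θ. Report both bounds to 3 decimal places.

[-7.121, 0.581]

The t_19 distribution is symmetric; the 95% interval is -3.27 ± t·1.84 with t_{0.975,19} = 2.093.
Half-width: 2.093 × 1.84 = 3.851.
-3.27 − 3.851 = -7.121; -3.27 + 3.851 = 0.581.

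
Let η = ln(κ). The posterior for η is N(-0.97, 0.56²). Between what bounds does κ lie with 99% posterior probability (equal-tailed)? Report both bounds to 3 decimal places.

On the log scale the 99% interval is -0.97 ± 2.576 × 0.56 = [-2.4125, 0.4725].
Exponentiate: [e^-2.4125, e^0.4725] = [0.090, 1.604].

[0.090, 1.604]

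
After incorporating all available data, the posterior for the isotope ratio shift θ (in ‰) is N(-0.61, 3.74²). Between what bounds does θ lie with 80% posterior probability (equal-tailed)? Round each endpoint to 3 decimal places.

The posterior is symmetric, so the 80% equal-tailed interval is θ = -0.61 ± z·3.74 with z = 1.282.
Half-width: 1.282 × 3.74 = 4.793.
-0.61 − 4.793 = -5.403; -0.61 + 4.793 = 4.183.

[-5.403, 4.183]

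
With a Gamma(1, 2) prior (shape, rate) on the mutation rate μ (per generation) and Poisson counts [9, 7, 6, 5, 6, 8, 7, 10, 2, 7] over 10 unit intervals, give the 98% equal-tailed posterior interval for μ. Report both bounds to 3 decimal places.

Posterior: Gamma(1+67, 2+10) = Gamma(68, 12) (shape, rate).
Equal-tailed 98% interval: Gamma(68, 12) quantiles at 0.01 and 0.99.
Posterior mean ≈ 5.667, SD ≈ 0.687; a Normal approximation gives roughly [4.068, 7.265].
Exact: lower = 4.191; upper = 7.387.

[4.191, 7.387]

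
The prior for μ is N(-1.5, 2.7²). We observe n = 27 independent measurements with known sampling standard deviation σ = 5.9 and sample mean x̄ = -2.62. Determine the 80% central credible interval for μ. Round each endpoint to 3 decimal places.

Posterior precision = 1/2.7² + 27/5.9² = 0.1372 + 0.7756 = 0.9128, so posterior SD = 1.0467.
Posterior mean = (-1.5/2.7² + 27·-2.62/5.9²) / 0.9128 = -2.4517.
Interval: -2.4517 ± 1.282 × 1.0467 → [-3.793, -1.110].

[-3.793, -1.110]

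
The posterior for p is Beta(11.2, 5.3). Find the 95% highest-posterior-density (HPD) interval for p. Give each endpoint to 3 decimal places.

[0.460, 0.886]

The posterior is unimodal and skewed, so the HPD interval has equal density at both endpoints and is the shortest 95% interval.
Solving f(0.460) = f(0.886) with F(0.886) − F(0.460) = 0.95 gives [0.460, 0.886].
For comparison, the equal-tailed interval is [0.443, 0.873]; the HPD is narrower and shifted toward the mode.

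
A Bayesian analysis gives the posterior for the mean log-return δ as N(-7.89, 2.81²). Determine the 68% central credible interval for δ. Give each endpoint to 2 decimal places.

[-10.68, -5.10]

The posterior is symmetric, so the 68% equal-tailed interval is δ = -7.89 ± z·2.81 with z = 0.994.
Half-width: 0.994 × 2.81 = 2.79.
-7.89 − 2.79 = -10.68; -7.89 + 2.79 = -5.10.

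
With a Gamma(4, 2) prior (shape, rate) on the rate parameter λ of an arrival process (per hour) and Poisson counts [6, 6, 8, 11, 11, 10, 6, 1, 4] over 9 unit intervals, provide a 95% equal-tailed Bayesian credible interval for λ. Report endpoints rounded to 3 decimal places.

[4.720, 7.633]

Posterior: Gamma(4+63, 2+9) = Gamma(67, 11) (shape, rate).
Equal-tailed 95% interval: Gamma(67, 11) quantiles at 0.025 and 0.975.
Posterior mean ≈ 6.091, SD ≈ 0.744; a Normal approximation gives roughly [4.632, 7.549].
Exact: lower = 4.720; upper = 7.633.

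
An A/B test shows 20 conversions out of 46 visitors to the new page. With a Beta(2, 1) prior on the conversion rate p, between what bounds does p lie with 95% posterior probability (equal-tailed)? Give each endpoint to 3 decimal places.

[0.314, 0.588]

Posterior: Beta(2+20, 1+26) = Beta(22, 27).
Equal-tailed 95% interval: the 0.025 and 0.975 quantiles of Beta(22, 27).
Posterior mean ≈ 0.449, SD ≈ 0.070; a Normal approximation gives roughly [0.311, 0.587].
Exact: F⁻¹(0.025) = 0.314; F⁻¹(0.975) = 0.588.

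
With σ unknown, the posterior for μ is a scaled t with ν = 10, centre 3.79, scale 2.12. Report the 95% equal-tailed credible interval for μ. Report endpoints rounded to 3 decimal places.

[-0.934, 8.514]

The t_10 distribution is symmetric; the 95% interval is 3.79 ± t·2.12 with t_{0.975,10} = 2.228.
Half-width: 2.228 × 2.12 = 4.724.
3.79 − 4.724 = -0.934; 3.79 + 4.724 = 8.514.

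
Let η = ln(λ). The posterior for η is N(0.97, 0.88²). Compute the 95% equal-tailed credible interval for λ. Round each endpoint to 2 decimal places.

[0.47, 14.80]

On the log scale the 95% interval is 0.97 ± 1.960 × 0.88 = [-0.7548, 2.6948].
Exponentiate: [e^-0.7548, e^2.6948] = [0.47, 14.80].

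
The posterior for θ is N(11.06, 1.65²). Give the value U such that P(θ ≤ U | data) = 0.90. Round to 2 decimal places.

Need U with P(θ ≤ U) = 0.90: U = 11.06 + z_{0.1}·1.65.
z = 1.282; U = 11.06 + 1.282 × 1.65 = 13.17.

13.17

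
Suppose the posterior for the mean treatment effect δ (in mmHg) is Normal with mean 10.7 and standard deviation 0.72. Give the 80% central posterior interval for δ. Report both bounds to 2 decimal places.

The posterior is symmetric, so the 80% equal-tailed interval is δ = 10.7 ± z·0.72 with z = 1.282.
Half-width: 1.282 × 0.72 = 0.92.
10.7 − 0.92 = 9.78; 10.7 + 0.92 = 11.62.

[9.78, 11.62]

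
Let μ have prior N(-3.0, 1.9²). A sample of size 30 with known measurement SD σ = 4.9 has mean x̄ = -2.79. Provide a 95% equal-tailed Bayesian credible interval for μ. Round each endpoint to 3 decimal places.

Posterior precision = 1/1.9² + 30/4.9² = 0.2770 + 1.2495 = 1.5265, so posterior SD = 0.8094.
Posterior mean = (-3.0/1.9² + 30·-2.79/4.9²) / 1.5265 = -2.8281.
Interval: -2.8281 ± 1.960 × 0.8094 → [-4.414, -1.242].

[-4.414, -1.242]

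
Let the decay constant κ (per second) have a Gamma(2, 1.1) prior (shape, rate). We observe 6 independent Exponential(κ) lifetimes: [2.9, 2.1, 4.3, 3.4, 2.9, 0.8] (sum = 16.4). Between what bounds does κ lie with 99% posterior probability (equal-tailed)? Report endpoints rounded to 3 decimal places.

Posterior: Gamma(2+6, 1.1+16.4) = Gamma(8, 17.5) (shape, rate).
Equal-tailed 99% interval: Gamma(8, 17.5) quantiles at 0.005 and 0.995.
Posterior mean ≈ 0.457, SD ≈ 0.162; a Normal approximation gives roughly [0.041, 0.873].
Exact: lower = 0.147; upper = 0.979.

[0.147, 0.979]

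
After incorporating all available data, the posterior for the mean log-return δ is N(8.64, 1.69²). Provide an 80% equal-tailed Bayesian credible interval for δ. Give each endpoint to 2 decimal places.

[6.47, 10.81]

The posterior is symmetric, so the 80% equal-tailed interval is δ = 8.64 ± z·1.69 with z = 1.282.
Half-width: 1.282 × 1.69 = 2.17.
8.64 − 2.17 = 6.47; 8.64 + 2.17 = 10.81.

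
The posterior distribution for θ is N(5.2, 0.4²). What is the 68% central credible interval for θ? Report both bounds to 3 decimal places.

The posterior is symmetric, so the 68% equal-tailed interval is θ = 5.2 ± z·0.4 with z = 0.994.
Half-width: 0.994 × 0.4 = 0.398.
5.2 − 0.398 = 4.802; 5.2 + 0.398 = 5.598.

[4.802, 5.598]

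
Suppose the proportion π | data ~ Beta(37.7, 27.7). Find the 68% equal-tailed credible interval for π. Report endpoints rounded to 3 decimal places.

Posterior: Beta(37.7, 27.7).
Equal-tailed 68% interval: the 0.16 and 0.84 quantiles of Beta(37.7, 27.7).
Posterior mean ≈ 0.576, SD ≈ 0.061; a Normal approximation gives roughly [0.516, 0.637].
Exact: F⁻¹(0.16) = 0.516; F⁻¹(0.84) = 0.637.

[0.516, 0.637]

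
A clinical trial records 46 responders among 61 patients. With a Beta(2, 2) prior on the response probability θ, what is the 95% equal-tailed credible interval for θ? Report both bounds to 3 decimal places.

[0.626, 0.837]

Posterior: Beta(2+46, 2+15) = Beta(48, 17).
Equal-tailed 95% interval: the 0.025 and 0.975 quantiles of Beta(48, 17).
Posterior mean ≈ 0.738, SD ≈ 0.054; a Normal approximation gives roughly [0.632, 0.844].
Exact: F⁻¹(0.025) = 0.626; F⁻¹(0.975) = 0.837.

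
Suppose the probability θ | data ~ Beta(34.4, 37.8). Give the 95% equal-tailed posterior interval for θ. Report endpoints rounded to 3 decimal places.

Posterior: Beta(34.4, 37.8).
Equal-tailed 95% interval: the 0.025 and 0.975 quantiles of Beta(34.4, 37.8).
Posterior mean ≈ 0.476, SD ≈ 0.058; a Normal approximation gives roughly [0.362, 0.591].
Exact: F⁻¹(0.025) = 0.363; F⁻¹(0.975) = 0.591.

[0.363, 0.591]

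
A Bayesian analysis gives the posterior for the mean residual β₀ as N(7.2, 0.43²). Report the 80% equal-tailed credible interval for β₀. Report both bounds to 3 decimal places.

The posterior is symmetric, so the 80% equal-tailed interval is β₀ = 7.2 ± z·0.43 with z = 1.282.
Half-width: 1.282 × 0.43 = 0.551.
7.2 − 0.551 = 6.649; 7.2 + 0.551 = 7.751.

[6.649, 7.751]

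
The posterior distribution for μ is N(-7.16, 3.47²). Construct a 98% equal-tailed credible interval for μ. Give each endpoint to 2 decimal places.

The posterior is symmetric, so the 98% equal-tailed interval is μ = -7.16 ± z·3.47 with z = 2.326.
Half-width: 2.326 × 3.47 = 8.07.
-7.16 − 8.07 = -15.23; -7.16 + 8.07 = 0.91.

[-15.23, 0.91]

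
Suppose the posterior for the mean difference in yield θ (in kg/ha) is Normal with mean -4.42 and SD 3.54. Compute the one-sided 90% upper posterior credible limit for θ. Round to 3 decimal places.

Need U with P(θ ≤ U) = 0.90: U = -4.42 + z_{0.1}·3.54.
z = 1.282; U = -4.42 + 1.282 × 3.54 = 0.117.

0.117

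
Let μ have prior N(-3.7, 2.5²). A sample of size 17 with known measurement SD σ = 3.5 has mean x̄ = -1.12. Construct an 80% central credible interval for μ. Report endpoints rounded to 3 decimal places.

[-2.417, -0.357]

Posterior precision = 1/2.5² + 17/3.5² = 0.1600 + 1.3878 = 1.5478, so posterior SD = 0.8038.
Posterior mean = (-3.7/2.5² + 17·-1.12/3.5²) / 1.5478 = -1.3867.
Interval: -1.3867 ± 1.282 × 0.8038 → [-2.417, -0.357].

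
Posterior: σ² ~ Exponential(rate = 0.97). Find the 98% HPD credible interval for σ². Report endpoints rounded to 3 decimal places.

[0.000, 4.033]

The exponential density is strictly decreasing on [0, ∞), so the HPD interval is anchored at 0: [0, q] with P(σ² ≤ q) = 0.98.
q = −ln(1 − 0.98) / 0.97 = 3.9120 / 0.97 = 4.033.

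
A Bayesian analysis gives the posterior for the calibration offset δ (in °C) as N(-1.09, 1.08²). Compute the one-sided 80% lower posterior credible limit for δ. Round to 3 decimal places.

Need L with P(δ ≥ L) = 0.80: L = -1.09 − z_{0.2}·1.08.
z = 0.842; L = -1.09 − 0.842 × 1.08 = -1.999.

-1.999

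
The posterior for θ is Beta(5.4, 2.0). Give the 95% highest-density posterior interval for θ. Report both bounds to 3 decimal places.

The posterior is unimodal and skewed, so the HPD interval has equal density at both endpoints and is the shortest 95% interval.
Solving f(0.436) = f(0.984) with F(0.984) − F(0.436) = 0.95 gives [0.436, 0.984].
For comparison, the equal-tailed interval is [0.385, 0.960]; the HPD is narrower and shifted toward the mode.

[0.436, 0.984]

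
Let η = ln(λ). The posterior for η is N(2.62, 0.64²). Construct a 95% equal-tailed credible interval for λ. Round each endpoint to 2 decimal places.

On the log scale the 95% interval is 2.62 ± 1.960 × 0.64 = [1.3656, 3.8744].
Exponentiate: [e^1.3656, e^3.8744] = [3.92, 48.15].

[3.92, 48.15]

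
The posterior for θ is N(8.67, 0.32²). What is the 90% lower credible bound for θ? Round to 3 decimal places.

8.260

Need L with P(θ ≥ L) = 0.90: L = 8.67 − z_{0.1}·0.32.
z = 1.282; L = 8.67 − 1.282 × 0.32 = 8.260.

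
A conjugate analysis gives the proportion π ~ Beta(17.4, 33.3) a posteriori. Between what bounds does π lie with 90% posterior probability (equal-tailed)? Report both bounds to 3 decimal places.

Posterior: Beta(17.4, 33.3).
Equal-tailed 90% interval: the 0.05 and 0.95 quantiles of Beta(17.4, 33.3).
Posterior mean ≈ 0.343, SD ≈ 0.066; a Normal approximation gives roughly [0.235, 0.452].
Exact: F⁻¹(0.05) = 0.238; F⁻¹(0.95) = 0.455.

[0.238, 0.455]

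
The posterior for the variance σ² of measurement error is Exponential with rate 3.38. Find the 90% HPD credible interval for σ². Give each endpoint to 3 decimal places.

[0.000, 0.681]

The exponential density is strictly decreasing on [0, ∞), so the HPD interval is anchored at 0: [0, q] with P(σ² ≤ q) = 0.90.
q = −ln(1 − 0.90) / 3.38 = 2.3026 / 3.38 = 0.681.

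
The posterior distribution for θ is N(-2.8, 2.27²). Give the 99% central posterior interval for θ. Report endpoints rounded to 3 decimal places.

[-8.647, 3.047]

The posterior is symmetric, so the 99% equal-tailed interval is θ = -2.8 ± z·2.27 with z = 2.576.
Half-width: 2.576 × 2.27 = 5.847.
-2.8 − 5.847 = -8.647; -2.8 + 5.847 = 3.047.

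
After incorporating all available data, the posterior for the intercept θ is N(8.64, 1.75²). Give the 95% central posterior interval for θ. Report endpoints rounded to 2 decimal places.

The posterior is symmetric, so the 95% equal-tailed interval is θ = 8.64 ± z·1.75 with z = 1.960.
Half-width: 1.960 × 1.75 = 3.43.
8.64 − 3.43 = 5.21; 8.64 + 3.43 = 12.07.

[5.21, 12.07]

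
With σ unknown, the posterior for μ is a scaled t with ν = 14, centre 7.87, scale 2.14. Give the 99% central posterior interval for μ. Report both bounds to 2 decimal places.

[1.50, 14.24]

The t_14 distribution is symmetric; the 99% interval is 7.87 ± t·2.14 with t_{0.995,14} = 2.977.
Half-width: 2.977 × 2.14 = 6.37.
7.87 − 6.37 = 1.50; 7.87 + 6.37 = 14.24.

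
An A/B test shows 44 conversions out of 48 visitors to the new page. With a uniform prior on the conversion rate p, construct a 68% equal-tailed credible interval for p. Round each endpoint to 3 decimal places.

[0.859, 0.941]

Posterior: Beta(1+44, 1+4) = Beta(45, 5).
Equal-tailed 68% interval: the 0.16 and 0.84 quantiles of Beta(45, 5).
Posterior mean ≈ 0.900, SD ≈ 0.042; a Normal approximation gives roughly [0.858, 0.942].
Exact: F⁻¹(0.16) = 0.859; F⁻¹(0.84) = 0.941.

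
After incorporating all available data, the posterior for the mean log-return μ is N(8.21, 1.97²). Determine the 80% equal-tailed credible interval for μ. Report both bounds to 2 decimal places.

The posterior is symmetric, so the 80% equal-tailed interval is μ = 8.21 ± z·1.97 with z = 1.282.
Half-width: 1.282 × 1.97 = 2.52.
8.21 − 2.52 = 5.69; 8.21 + 2.52 = 10.73.

[5.69, 10.73]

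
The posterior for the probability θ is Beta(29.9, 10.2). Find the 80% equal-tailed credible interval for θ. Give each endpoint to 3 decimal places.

[0.656, 0.830]

Posterior: Beta(29.9, 10.2).
Equal-tailed 80% interval: the 0.1 and 0.9 quantiles of Beta(29.9, 10.2).
Posterior mean ≈ 0.746, SD ≈ 0.068; a Normal approximation gives roughly [0.659, 0.833].
Exact: F⁻¹(0.1) = 0.656; F⁻¹(0.9) = 0.830.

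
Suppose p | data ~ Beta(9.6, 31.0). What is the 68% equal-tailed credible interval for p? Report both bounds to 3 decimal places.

[0.171, 0.302]

Posterior: Beta(9.6, 31.0).
Equal-tailed 68% interval: the 0.16 and 0.84 quantiles of Beta(9.6, 31.0).
Posterior mean ≈ 0.236, SD ≈ 0.066; a Normal approximation gives roughly [0.171, 0.302].
Exact: F⁻¹(0.16) = 0.171; F⁻¹(0.84) = 0.302.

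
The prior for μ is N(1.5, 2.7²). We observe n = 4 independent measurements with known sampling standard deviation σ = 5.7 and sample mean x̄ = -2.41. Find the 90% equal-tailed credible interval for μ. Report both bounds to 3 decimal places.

[-3.573, 2.875]

Posterior precision = 1/2.7² + 4/5.7² = 0.1372 + 0.1231 = 0.2603, so posterior SD = 1.9601.
Posterior mean = (1.5/2.7² + 4·-2.41/5.7²) / 0.2603 = -0.3494.
Interval: -0.3494 ± 1.645 × 1.9601 → [-3.573, 2.875].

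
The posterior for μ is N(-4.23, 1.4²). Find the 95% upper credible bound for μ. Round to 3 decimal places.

-1.927

Need U with P(μ ≤ U) = 0.95: U = -4.23 + z_{0.05}·1.4.
z = 1.645; U = -4.23 + 1.645 × 1.4 = -1.927.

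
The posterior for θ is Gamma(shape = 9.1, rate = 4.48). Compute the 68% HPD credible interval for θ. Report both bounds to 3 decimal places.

[1.243, 2.524]

The posterior is unimodal and skewed, so the HPD interval has equal density at both endpoints and is the shortest 68% interval.
Solving f(1.243) = f(2.524) with F(2.524) − F(1.243) = 0.68 gives [1.243, 2.524].
For comparison, the equal-tailed interval is [1.373, 2.688]; the HPD is narrower and shifted toward the mode.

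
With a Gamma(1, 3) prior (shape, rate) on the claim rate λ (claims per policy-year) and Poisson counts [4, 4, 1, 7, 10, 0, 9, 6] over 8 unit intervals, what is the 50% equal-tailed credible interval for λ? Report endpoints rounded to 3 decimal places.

Posterior: Gamma(1+41, 3+8) = Gamma(42, 11) (shape, rate).
Equal-tailed 50% interval: Gamma(42, 11) quantiles at 0.25 and 0.75.
Posterior mean ≈ 3.818, SD ≈ 0.589; a Normal approximation gives roughly [3.421, 4.216].
Exact: lower = 3.406; upper = 4.197.

[3.406, 4.197]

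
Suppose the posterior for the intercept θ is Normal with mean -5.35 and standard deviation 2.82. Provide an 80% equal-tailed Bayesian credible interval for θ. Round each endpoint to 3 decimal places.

The posterior is symmetric, so the 80% equal-tailed interval is θ = -5.35 ± z·2.82 with z = 1.282.
Half-width: 1.282 × 2.82 = 3.614.
-5.35 − 3.614 = -8.964; -5.35 + 3.614 = -1.736.

[-8.964, -1.736]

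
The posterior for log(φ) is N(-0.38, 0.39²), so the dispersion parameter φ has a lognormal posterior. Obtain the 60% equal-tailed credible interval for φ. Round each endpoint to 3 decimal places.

[0.493, 0.950]

On the log scale the 60% interval is -0.38 ± 0.842 × 0.39 = [-0.7082, -0.0518].
Exponentiate: [e^-0.7082, e^-0.0518] = [0.493, 0.950].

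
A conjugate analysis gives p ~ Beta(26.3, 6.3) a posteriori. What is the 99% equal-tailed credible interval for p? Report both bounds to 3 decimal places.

Posterior: Beta(26.3, 6.3).
Equal-tailed 99% interval: the 0.005 and 0.995 quantiles of Beta(26.3, 6.3).
Posterior mean ≈ 0.807, SD ≈ 0.068; a Normal approximation gives roughly [0.631, 0.982].
Exact: F⁻¹(0.005) = 0.602; F⁻¹(0.995) = 0.943.

[0.602, 0.943]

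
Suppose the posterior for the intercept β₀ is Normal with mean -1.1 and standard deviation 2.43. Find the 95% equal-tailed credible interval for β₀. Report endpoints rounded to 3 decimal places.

The posterior is symmetric, so the 95% equal-tailed interval is β₀ = -1.1 ± z·2.43 with z = 1.960.
Half-width: 1.960 × 2.43 = 4.763.
-1.1 − 4.763 = -5.863; -1.1 + 4.763 = 3.663.

[-5.863, 3.663]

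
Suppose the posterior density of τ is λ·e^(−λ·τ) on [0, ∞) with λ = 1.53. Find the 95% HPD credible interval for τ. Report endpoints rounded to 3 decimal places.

[0.000, 1.958]

The exponential density is strictly decreasing on [0, ∞), so the HPD interval is anchored at 0: [0, q] with P(τ ≤ q) = 0.95.
q = −ln(1 − 0.95) / 1.53 = 2.9957 / 1.53 = 1.958.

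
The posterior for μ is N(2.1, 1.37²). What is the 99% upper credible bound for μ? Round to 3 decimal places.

Need U with P(μ ≤ U) = 0.99: U = 2.1 + z_{0.01}·1.37.
z = 2.326; U = 2.1 + 2.326 × 1.37 = 5.287.

5.287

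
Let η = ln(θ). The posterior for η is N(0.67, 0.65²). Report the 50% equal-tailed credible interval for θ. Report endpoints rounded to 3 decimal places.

[1.261, 3.030]

On the log scale the 50% interval is 0.67 ± 0.674 × 0.65 = [0.2316, 1.1084].
Exponentiate: [e^0.2316, e^1.1084] = [1.261, 3.030].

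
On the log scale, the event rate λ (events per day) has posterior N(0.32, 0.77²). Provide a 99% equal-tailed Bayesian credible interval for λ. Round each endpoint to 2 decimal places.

On the log scale the 99% interval is 0.32 ± 2.576 × 0.77 = [-1.6634, 2.3034].
Exponentiate: [e^-1.6634, e^2.3034] = [0.19, 10.01].

[0.19, 10.01]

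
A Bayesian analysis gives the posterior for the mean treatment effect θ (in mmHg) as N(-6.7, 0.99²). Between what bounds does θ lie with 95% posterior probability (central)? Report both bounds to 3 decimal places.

[-8.640, -4.760]

The posterior is symmetric, so the 95% equal-tailed interval is θ = -6.7 ± z·0.99 with z = 1.960.
Half-width: 1.960 × 0.99 = 1.940.
-6.7 − 1.940 = -8.640; -6.7 + 1.940 = -4.760.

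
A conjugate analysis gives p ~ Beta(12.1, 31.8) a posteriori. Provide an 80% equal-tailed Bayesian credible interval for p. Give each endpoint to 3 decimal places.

[0.192, 0.364]

Posterior: Beta(12.1, 31.8).
Equal-tailed 80% interval: the 0.1 and 0.9 quantiles of Beta(12.1, 31.8).
Posterior mean ≈ 0.276, SD ≈ 0.067; a Normal approximation gives roughly [0.190, 0.361].
Exact: F⁻¹(0.1) = 0.192; F⁻¹(0.9) = 0.364.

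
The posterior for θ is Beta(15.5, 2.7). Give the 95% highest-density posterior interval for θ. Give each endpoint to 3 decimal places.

The posterior is unimodal and skewed, so the HPD interval has equal density at both endpoints and is the shortest 95% interval.
Solving f(0.693) = f(0.985) with F(0.985) − F(0.693) = 0.95 gives [0.693, 0.985].
For comparison, the equal-tailed interval is [0.661, 0.970]; the HPD is narrower and shifted toward the mode.

[0.693, 0.985]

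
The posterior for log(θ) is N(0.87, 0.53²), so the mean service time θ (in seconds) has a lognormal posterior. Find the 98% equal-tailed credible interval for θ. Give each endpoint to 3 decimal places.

On the log scale the 98% interval is 0.87 ± 2.326 × 0.53 = [-0.3630, 2.1030].
Exponentiate: [e^-0.3630, e^2.1030] = [0.696, 8.190].

[0.696, 8.190]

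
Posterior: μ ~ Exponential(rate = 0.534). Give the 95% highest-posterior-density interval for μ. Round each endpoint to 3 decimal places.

[0.000, 5.610]

The exponential density is strictly decreasing on [0, ∞), so the HPD interval is anchored at 0: [0, q] with P(μ ≤ q) = 0.95.
q = −ln(1 − 0.95) / 0.534 = 2.9957 / 0.534 = 5.610.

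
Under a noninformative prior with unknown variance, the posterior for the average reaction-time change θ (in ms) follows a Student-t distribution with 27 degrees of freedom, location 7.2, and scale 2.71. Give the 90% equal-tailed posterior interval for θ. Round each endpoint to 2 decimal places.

The t_27 distribution is symmetric; the 90% interval is 7.2 ± t·2.71 with t_{0.95,27} = 1.703.
Half-width: 1.703 × 2.71 = 4.62.
7.2 − 4.62 = 2.58; 7.2 + 4.62 = 11.82.

[2.58, 11.82]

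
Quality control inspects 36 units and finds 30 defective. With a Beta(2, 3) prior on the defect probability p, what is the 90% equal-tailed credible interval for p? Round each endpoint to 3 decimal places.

Posterior: Beta(2+30, 3+6) = Beta(32, 9).
Equal-tailed 90% interval: the 0.05 and 0.95 quantiles of Beta(32, 9).
Posterior mean ≈ 0.780, SD ≈ 0.064; a Normal approximation gives roughly [0.675, 0.886].
Exact: F⁻¹(0.05) = 0.668; F⁻¹(0.95) = 0.877.

[0.668, 0.877]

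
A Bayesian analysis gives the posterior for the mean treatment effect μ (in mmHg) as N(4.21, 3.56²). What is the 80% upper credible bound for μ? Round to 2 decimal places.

Need U with P(μ ≤ U) = 0.80: U = 4.21 + z_{0.2}·3.56.
z = 0.842; U = 4.21 + 0.842 × 3.56 = 7.21.

7.21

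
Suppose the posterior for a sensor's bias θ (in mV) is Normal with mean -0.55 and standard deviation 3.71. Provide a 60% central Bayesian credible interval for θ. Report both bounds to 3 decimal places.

The posterior is symmetric, so the 60% equal-tailed interval is θ = -0.55 ± z·3.71 with z = 0.842.
Half-width: 0.842 × 3.71 = 3.122.
-0.55 − 3.122 = -3.672; -0.55 + 3.122 = 2.572.

[-3.672, 2.572]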